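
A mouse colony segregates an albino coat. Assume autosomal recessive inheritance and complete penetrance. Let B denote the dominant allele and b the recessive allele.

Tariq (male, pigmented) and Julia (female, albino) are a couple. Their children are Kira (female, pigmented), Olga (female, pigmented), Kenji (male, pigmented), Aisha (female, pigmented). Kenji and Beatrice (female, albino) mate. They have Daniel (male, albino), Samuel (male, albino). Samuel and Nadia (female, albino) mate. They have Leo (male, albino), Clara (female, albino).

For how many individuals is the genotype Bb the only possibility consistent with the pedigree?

4

Obligate heterozygotes: Kira is pigmented so carries B and received b from Julia (bb), so Kira is Bb; Olga is pigmented so carries B and received b from Julia (bb), so Olga is Bb; Kenji is pigmented so carries B and received b from Julia (bb), so Kenji is Bb; Aisha is pigmented so carries B and received b from Julia (bb), so Aisha is Bb.
Every other individual is either homozygous by phenotype or has at least one consistent homozygous assignment, so the count is 4.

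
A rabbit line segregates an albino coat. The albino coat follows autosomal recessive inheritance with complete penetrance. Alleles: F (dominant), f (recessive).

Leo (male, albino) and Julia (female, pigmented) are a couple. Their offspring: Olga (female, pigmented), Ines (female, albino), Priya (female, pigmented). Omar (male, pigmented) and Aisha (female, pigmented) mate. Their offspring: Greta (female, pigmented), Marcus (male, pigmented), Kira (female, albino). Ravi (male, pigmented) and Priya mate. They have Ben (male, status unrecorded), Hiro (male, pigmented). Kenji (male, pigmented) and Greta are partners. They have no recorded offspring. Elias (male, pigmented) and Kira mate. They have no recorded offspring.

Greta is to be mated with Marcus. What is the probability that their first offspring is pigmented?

8/9

Omar is pigmented so carries F and passed f to Kira (ff), so Omar is Ff.
Aisha is pigmented so carries F and passed f to Kira (ff), so Aisha is Ff.
Greta is a pigmented offspring of Omar (Ff) × Aisha (Ff), whose cross gives 1/4 FF : 1/2 Ff : 1/4 ff; conditioning on being pigmented, Greta is FF with probability 1/3, Ff with probability 2/3.
Marcus is a pigmented offspring of Omar (Ff) × Aisha (Ff), whose cross gives 1/4 FF : 1/2 Ff : 1/4 ff; conditioning on being pigmented, Marcus is FF with probability 1/3, Ff with probability 2/3.
Summing over parental genotype combinations, P(offspring is pigmented) = 1/9·1 + 2/9·1 + 2/9·1 + 4/9·3/4 = 8/9.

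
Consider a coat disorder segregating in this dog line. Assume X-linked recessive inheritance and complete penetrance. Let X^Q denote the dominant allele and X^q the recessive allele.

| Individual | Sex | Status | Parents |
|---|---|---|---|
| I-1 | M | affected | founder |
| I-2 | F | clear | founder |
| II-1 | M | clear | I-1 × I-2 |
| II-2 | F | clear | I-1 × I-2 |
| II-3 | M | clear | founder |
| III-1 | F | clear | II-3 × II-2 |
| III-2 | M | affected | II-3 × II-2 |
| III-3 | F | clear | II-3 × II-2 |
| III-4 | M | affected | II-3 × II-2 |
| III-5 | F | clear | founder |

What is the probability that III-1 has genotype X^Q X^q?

II-3 is clear, so II-3 is X^Q Y.
II-2 is clear so carries Q and received q from I-1 (X^q Y), so II-2 is X^Q X^q.
Their cross gives offspring ratios 1/2 X^Q X^Q : 1/2 X^Q X^q. Conditioning on III-1 being clear, P(X^Q X^q) = 1/2 / 1 = 1/2.

1/2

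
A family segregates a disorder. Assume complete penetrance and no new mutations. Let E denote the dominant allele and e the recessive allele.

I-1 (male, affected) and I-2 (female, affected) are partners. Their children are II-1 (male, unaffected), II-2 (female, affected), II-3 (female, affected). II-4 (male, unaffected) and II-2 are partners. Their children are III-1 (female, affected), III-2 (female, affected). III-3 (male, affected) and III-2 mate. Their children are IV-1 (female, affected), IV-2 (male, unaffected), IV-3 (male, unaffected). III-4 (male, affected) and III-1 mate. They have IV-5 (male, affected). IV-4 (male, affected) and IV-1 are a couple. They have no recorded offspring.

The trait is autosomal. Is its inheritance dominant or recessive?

dominant

I-1 and I-2 are both affected yet have an unaffected child II-1. Under a recessive model two affected parents are homozygous and every child would be affected, so the trait cannot be recessive.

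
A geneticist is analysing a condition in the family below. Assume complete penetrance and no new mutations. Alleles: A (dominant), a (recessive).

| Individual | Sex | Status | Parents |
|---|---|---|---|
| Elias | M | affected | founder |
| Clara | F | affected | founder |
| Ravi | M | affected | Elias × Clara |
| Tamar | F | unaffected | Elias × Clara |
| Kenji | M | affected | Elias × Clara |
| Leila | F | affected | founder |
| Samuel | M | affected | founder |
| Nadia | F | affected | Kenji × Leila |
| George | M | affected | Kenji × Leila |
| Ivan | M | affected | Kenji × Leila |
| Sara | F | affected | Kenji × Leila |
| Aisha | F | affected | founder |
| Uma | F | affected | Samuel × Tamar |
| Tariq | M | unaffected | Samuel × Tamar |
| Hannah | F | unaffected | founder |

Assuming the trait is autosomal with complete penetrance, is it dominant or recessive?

Elias and Clara are both affected yet have an unaffected child Tamar. Under a recessive model two affected parents are homozygous and every child would be affected, so the trait cannot be recessive.

dominant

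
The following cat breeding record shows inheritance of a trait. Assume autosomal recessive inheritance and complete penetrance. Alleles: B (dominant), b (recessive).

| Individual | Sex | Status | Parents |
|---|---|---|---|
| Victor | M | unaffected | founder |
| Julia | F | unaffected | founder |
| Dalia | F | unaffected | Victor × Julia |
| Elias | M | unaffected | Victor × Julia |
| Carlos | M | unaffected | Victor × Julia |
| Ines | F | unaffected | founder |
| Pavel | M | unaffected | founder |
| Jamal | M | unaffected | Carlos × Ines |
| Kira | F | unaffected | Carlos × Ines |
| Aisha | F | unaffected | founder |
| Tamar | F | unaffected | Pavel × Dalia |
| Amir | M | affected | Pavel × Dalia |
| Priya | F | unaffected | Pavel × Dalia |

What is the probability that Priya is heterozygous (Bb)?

2/3

Pavel is unaffected so carries B and passed b to Amir (bb), so Pavel is Bb.
Dalia is unaffected so carries B and passed b to Amir (bb), so Dalia is Bb.
Their cross gives offspring ratios 1/4 BB : 1/2 Bb : 1/4 bb. Conditioning on Priya being unaffected, P(Bb) = 1/2 / 3/4 = 2/3.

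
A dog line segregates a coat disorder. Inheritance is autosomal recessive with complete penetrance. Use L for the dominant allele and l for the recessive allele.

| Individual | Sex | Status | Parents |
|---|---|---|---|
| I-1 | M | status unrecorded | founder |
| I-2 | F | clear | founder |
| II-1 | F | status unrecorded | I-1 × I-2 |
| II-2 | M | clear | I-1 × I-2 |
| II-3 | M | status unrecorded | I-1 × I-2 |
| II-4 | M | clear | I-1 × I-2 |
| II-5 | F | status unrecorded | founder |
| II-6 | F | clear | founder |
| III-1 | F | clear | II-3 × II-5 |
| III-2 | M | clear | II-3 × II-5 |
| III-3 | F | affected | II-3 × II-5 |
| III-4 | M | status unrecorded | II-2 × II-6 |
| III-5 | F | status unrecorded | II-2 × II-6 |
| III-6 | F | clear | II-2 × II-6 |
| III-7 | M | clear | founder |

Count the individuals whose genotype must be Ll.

No individual's genotype is forced to Ll by the pedigree, so the count is 0.

0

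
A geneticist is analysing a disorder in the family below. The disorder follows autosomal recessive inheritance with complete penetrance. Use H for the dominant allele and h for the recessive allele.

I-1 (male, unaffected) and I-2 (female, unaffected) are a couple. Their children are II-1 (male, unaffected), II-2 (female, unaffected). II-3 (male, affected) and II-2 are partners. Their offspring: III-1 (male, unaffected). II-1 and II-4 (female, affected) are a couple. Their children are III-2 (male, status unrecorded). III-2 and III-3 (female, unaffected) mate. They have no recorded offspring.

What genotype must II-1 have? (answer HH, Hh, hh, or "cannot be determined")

cannot be determined

II-1's phenotype allows HH or Hh, and no parent or child forces a single allele at both positions; consistent genotype assignments exist with II-1 as HH or Hh.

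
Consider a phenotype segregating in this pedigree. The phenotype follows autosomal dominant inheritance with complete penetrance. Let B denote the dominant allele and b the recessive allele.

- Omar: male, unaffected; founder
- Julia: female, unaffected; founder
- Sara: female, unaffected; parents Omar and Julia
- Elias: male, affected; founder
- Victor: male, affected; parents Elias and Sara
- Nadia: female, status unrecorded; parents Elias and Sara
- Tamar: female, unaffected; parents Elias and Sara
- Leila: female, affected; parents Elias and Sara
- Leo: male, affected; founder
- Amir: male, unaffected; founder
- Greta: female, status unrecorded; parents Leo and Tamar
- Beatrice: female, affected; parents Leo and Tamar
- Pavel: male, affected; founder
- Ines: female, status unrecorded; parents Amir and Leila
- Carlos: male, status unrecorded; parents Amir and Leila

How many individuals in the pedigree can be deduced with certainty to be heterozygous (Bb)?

Obligate heterozygotes: Elias is affected so carries B and passed b to Tamar (bb), so Elias is Bb; Victor is affected so carries B and received b from Sara (bb), so Victor is Bb; Leila is affected so carries B and received b from Sara (bb), so Leila is Bb; Beatrice is affected so carries B and received b from Tamar (bb), so Beatrice is Bb.
Every other individual is either homozygous by phenotype or has at least one consistent homozygous assignment, so the count is 4.

4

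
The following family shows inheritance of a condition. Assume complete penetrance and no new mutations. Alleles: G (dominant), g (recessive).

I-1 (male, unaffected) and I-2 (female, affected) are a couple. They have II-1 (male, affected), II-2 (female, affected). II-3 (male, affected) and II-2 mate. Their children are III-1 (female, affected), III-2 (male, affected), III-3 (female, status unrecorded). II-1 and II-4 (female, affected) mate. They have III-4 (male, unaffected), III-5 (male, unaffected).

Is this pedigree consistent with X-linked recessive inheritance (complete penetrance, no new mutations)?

Under X-linked recessive, II-2 (affected, female) cannot arise from I-1 (unaffected) × I-2 (affected).

No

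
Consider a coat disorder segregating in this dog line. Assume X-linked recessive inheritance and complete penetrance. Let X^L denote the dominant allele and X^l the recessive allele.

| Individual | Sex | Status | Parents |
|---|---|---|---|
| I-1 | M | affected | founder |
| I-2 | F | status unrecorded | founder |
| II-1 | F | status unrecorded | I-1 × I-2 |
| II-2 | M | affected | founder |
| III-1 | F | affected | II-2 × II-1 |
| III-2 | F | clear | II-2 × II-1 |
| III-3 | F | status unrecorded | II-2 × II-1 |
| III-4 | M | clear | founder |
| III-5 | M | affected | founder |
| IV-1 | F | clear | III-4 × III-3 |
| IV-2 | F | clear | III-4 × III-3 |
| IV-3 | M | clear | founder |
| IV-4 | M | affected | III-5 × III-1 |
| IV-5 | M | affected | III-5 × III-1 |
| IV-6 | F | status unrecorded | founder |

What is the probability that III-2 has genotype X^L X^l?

1

III-2 is clear so carries L and received l from II-2 (X^l Y), so III-2 is X^L X^l, giving P(X^L X^l) = 1.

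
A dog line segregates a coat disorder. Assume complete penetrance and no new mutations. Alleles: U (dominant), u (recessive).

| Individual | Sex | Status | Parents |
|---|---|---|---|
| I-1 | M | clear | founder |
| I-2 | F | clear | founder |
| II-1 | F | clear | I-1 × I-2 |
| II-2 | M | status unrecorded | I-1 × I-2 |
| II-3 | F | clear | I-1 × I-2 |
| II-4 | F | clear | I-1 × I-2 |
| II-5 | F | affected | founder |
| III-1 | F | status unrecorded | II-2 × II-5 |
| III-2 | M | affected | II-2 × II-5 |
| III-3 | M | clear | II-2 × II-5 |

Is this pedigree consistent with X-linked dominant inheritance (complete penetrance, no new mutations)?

A consistent assignment under X-linked dominant exists: I-1 X^u Y, I-2 X^u X^u, II-1 X^u X^u, II-2 X^u Y, II-3 X^u X^u, II-4 X^u X^u, II-5 X^U X^u, III-1 X^U X^u, III-2 X^U Y, III-3 X^u Y.
In this assignment every recorded phenotype matches its genotype and every non-founder's genotype is obtainable from its parents' genotypes, so the pedigree is consistent.

Yes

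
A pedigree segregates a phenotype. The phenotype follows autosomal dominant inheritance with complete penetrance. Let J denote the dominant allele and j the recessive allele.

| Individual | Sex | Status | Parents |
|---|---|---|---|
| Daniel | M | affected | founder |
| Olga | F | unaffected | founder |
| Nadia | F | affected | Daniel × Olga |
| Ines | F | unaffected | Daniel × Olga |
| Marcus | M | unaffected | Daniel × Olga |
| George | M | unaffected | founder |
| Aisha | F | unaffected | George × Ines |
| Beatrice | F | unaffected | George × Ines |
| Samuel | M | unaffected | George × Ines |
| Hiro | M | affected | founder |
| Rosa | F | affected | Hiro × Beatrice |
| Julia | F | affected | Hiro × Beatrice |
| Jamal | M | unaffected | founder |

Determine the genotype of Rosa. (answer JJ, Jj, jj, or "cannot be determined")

From phenotype alone, Rosa is JJ or Jj.
Rosa is affected so carries J and received j from Beatrice (jj), so Rosa is Jj.

Jj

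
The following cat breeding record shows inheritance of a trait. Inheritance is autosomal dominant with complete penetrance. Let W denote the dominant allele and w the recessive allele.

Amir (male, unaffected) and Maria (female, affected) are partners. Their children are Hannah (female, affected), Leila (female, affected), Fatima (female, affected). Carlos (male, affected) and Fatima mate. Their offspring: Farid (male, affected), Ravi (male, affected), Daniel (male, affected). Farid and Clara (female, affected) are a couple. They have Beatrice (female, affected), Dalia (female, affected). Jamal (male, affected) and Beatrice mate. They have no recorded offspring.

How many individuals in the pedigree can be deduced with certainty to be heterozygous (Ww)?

Obligate heterozygotes: Hannah is affected so carries W and received w from Amir (ww), so Hannah is Ww; Leila is affected so carries W and received w from Amir (ww), so Leila is Ww; Fatima is affected so carries W and received w from Amir (ww), so Fatima is Ww.
Every other individual is either homozygous by phenotype or has at least one consistent homozygous assignment, so the count is 3.

3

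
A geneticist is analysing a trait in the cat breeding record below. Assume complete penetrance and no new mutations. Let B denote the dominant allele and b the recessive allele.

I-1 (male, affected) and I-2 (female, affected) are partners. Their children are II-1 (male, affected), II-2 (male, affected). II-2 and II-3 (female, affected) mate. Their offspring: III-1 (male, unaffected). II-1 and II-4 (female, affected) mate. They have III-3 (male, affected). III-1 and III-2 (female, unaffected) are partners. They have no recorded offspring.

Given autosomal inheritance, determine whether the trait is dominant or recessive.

II-2 and II-3 are both affected yet have an unaffected child III-1. Under a recessive model two affected parents are homozygous and every child would be affected, so the trait cannot be recessive.

dominant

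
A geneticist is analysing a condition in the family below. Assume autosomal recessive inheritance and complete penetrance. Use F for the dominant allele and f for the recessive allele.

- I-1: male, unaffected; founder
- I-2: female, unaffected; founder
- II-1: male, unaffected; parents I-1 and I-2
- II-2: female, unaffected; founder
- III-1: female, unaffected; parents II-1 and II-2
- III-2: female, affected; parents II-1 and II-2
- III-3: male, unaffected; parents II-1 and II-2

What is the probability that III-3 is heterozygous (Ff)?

2/3

II-1 is unaffected so carries F and passed f to III-2 (ff), so II-1 is Ff.
II-2 is unaffected so carries F and passed f to III-2 (ff), so II-2 is Ff.
Their cross gives offspring ratios 1/4 FF : 1/2 Ff : 1/4 ff. Conditioning on III-3 being unaffected, P(Ff) = 1/2 / 3/4 = 2/3.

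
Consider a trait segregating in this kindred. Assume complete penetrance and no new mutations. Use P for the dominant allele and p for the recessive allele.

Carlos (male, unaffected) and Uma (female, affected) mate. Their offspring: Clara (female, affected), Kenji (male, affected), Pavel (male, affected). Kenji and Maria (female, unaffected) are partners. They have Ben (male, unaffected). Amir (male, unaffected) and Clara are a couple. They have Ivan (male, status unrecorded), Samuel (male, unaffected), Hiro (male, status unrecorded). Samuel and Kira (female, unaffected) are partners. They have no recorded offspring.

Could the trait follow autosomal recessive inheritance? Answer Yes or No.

A consistent assignment under autosomal recessive exists: Carlos Pp, Uma pp, Clara pp, Kenji pp, Pavel pp, Maria PP, Amir PP, Ben Pp, Ivan Pp, Samuel Pp, Hiro Pp, Kira PP.
In this assignment every recorded phenotype matches its genotype and every non-founder's genotype is obtainable from its parents' genotypes, so the pedigree is consistent.

Yes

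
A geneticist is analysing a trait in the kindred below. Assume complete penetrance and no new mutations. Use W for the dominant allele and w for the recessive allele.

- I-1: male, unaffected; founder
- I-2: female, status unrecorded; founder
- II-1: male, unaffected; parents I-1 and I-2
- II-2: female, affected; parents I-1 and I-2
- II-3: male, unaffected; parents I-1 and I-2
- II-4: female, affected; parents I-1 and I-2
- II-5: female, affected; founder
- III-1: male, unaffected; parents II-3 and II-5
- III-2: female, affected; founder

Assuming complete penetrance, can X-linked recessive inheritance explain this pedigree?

Under X-linked recessive, II-2 (affected, female) cannot arise from I-1 (unaffected) × I-2 (unrecorded).

No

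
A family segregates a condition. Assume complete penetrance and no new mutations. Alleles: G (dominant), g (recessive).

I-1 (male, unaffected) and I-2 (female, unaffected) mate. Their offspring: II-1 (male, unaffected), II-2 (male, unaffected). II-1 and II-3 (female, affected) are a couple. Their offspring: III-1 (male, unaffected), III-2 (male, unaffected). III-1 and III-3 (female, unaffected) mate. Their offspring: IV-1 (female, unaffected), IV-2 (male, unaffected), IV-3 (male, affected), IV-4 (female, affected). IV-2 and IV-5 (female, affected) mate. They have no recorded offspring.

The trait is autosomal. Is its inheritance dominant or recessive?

recessive

III-1 and III-3 are both unaffected yet have an affected child IV-3. Under dominance, an affected child requires at least one affected parent, so the trait cannot be dominant.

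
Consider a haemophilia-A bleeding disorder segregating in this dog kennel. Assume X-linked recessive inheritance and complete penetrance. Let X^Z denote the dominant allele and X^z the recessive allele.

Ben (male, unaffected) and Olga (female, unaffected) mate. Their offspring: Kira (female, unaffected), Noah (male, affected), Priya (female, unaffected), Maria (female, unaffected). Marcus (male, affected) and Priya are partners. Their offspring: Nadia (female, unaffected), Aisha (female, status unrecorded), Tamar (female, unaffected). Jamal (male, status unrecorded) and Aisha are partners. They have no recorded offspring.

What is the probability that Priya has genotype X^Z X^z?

1/5

Ben is unaffected, so Ben is X^Z Y.
Olga is unaffected so carries Z and passed z to Noah (X^z Y), so Olga is X^Z X^z.
Their cross gives offspring ratios 1/2 X^Z X^Z : 1/2 X^Z X^z. Conditioning on Priya being unaffected, P(X^Z X^z) = 1/2 / 1 = 1/2 before taking Priya's own offspring into account.
Marcus is affected, so Marcus is X^z Y.
Now use Priya's offspring. Probability of each recorded status — unaffected daughter Nadia: 1/2 if Priya is X^Z X^z, 1 if X^Z X^Z; unaffected daughter Tamar: 1/2 if Priya is X^Z X^z, 1 if X^Z X^Z. (Aisha: equally likely either way, so uninformative.)
Bayes: P(X^Z X^z) = 1/2·1/4 / (1/2·1/4 + 1/2·1) = 1/5.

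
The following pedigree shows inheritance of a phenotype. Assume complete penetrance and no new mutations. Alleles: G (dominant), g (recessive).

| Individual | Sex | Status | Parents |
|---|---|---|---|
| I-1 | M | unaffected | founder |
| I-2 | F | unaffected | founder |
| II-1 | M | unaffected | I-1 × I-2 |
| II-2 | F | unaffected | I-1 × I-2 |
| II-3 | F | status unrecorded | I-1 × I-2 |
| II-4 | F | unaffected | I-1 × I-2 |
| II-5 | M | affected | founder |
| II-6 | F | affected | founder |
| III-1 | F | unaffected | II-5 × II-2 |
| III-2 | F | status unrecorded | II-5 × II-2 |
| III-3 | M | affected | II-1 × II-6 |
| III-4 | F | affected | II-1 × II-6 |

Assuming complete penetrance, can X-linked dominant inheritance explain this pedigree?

Under X-linked dominant, III-1 (unaffected, female) cannot arise from II-5 (affected) × II-2 (unaffected).

No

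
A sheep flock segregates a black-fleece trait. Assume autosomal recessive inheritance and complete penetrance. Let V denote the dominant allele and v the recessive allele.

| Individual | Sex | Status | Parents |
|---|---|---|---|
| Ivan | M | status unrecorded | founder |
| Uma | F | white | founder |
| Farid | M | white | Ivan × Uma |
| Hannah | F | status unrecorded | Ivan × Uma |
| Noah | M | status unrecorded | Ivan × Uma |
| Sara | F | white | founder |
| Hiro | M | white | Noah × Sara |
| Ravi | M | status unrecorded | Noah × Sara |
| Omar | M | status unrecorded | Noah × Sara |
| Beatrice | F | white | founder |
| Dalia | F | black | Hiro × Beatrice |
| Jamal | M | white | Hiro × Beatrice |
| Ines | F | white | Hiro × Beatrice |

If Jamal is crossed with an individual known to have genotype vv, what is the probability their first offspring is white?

2/3

Hiro is white so carries V and passed v to Dalia (vv), so Hiro is Vv.
Beatrice is white so carries V and passed v to Dalia (vv), so Beatrice is Vv.
Jamal is a white offspring of Hiro (Vv) × Beatrice (Vv), whose cross gives 1/4 VV : 1/2 Vv : 1/4 vv; conditioning on being white, Jamal is VV with probability 1/3, Vv with probability 2/3.
Summing over parental genotype combinations, P(offspring is white) = 1/3·1 + 2/3·1/2 = 2/3.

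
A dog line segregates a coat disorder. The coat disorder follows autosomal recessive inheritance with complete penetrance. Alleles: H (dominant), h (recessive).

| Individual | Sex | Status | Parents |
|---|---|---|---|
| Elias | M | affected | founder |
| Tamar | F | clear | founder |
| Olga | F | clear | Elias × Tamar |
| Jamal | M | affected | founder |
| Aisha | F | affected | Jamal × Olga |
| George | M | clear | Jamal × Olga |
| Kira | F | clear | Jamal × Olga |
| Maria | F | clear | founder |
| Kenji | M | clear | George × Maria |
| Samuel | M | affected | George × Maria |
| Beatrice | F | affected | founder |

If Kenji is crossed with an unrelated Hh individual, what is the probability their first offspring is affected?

1/6

George is clear so carries H and received h from Jamal (hh), so George is Hh.
Maria is clear so carries H and passed h to Samuel (hh), so Maria is Hh.
Kenji is a clear offspring of George (Hh) × Maria (Hh), whose cross gives 1/4 HH : 1/2 Hh : 1/4 hh; conditioning on being clear, Kenji is HH with probability 1/3, Hh with probability 2/3.
Summing over parental genotype combinations, P(offspring is affected) = 2/3·1/4 = 1/6.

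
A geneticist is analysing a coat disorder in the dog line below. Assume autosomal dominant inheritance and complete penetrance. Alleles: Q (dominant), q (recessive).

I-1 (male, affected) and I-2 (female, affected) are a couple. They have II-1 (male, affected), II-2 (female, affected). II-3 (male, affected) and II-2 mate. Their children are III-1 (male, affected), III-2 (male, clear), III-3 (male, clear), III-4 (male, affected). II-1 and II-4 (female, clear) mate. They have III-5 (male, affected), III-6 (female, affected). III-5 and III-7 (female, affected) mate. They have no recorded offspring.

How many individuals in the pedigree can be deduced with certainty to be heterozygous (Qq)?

Obligate heterozygotes: II-2 is affected so carries Q and passed q to III-2 (qq), so II-2 is Qq; II-3 is affected so carries Q and passed q to III-2 (qq), so II-3 is Qq; III-5 is affected so carries Q and received q from II-4 (qq), so III-5 is Qq; III-6 is affected so carries Q and received q from II-4 (qq), so III-6 is Qq.
Every other individual is either homozygous by phenotype or has at least one consistent homozygous assignment, so the count is 4.

4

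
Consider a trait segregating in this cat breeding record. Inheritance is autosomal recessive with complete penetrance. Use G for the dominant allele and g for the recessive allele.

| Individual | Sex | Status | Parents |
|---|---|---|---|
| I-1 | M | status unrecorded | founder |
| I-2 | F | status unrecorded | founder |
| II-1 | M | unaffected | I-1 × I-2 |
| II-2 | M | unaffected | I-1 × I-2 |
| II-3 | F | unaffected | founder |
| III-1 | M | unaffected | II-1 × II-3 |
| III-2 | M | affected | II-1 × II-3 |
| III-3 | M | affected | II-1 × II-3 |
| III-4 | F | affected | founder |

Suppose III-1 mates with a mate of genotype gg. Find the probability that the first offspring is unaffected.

II-1 is unaffected so carries G and passed g to III-2 (gg), so II-1 is Gg.
II-3 is unaffected so carries G and passed g to III-2 (gg), so II-3 is Gg.
III-1 is an unaffected offspring of II-1 (Gg) × II-3 (Gg), whose cross gives 1/4 GG : 1/2 Gg : 1/4 gg; conditioning on being unaffected, III-1 is GG with probability 1/3, Gg with probability 2/3.
Summing over parental genotype combinations, P(offspring is unaffected) = 1/3·1 + 2/3·1/2 = 2/3.

2/3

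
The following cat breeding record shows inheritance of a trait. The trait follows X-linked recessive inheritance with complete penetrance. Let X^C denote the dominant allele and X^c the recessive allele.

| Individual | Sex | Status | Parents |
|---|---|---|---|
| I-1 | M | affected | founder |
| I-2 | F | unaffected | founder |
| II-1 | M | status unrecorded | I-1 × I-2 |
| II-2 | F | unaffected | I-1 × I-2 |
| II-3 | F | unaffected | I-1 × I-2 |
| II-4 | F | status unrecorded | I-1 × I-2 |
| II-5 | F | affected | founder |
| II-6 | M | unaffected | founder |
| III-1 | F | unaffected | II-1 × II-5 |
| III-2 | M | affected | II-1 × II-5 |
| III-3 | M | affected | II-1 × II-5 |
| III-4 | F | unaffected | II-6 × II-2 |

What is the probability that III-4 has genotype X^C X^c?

II-6 is unaffected, so II-6 is X^C Y.
II-2 is unaffected so carries C and received c from I-1 (X^c Y), so II-2 is X^C X^c.
Their cross gives offspring ratios 1/2 X^C X^C : 1/2 X^C X^c. Conditioning on III-4 being unaffected, P(X^C X^c) = 1/2 / 1 = 1/2.

1/2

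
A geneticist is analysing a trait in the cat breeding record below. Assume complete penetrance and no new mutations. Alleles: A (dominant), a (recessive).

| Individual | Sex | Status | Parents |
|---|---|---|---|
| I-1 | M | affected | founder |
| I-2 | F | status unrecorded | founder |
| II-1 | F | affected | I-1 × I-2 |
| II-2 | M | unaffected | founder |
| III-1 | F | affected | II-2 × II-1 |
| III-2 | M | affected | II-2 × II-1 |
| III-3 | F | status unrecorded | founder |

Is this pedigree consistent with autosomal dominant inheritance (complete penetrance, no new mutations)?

Yes

A consistent assignment under autosomal dominant exists: I-1 AA, I-2 AA, II-1 AA, II-2 aa, III-1 Aa, III-2 Aa, III-3 AA.
In this assignment every recorded phenotype matches its genotype and every non-founder's genotype is obtainable from its parents' genotypes, so the pedigree is consistent.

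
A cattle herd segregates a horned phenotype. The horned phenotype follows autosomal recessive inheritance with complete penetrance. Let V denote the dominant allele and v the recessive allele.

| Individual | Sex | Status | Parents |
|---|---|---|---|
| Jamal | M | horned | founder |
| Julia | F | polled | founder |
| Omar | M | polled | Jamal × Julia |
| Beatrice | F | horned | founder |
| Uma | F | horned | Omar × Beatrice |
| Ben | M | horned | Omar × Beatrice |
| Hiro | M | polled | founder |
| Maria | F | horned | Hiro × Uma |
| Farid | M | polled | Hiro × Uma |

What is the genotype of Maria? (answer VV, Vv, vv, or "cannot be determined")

vv

Maria is horned, so Maria is vv.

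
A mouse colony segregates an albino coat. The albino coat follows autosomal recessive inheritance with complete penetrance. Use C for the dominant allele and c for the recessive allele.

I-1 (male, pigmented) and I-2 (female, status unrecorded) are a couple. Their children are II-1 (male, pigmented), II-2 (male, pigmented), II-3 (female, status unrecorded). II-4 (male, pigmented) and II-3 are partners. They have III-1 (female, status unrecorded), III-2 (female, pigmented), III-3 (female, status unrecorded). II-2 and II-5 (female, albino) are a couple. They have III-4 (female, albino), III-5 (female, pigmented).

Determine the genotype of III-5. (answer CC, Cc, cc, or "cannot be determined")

Cc

From phenotype alone, III-5 is CC or Cc.
III-5 is pigmented so carries C and received c from II-5 (cc), so III-5 is Cc.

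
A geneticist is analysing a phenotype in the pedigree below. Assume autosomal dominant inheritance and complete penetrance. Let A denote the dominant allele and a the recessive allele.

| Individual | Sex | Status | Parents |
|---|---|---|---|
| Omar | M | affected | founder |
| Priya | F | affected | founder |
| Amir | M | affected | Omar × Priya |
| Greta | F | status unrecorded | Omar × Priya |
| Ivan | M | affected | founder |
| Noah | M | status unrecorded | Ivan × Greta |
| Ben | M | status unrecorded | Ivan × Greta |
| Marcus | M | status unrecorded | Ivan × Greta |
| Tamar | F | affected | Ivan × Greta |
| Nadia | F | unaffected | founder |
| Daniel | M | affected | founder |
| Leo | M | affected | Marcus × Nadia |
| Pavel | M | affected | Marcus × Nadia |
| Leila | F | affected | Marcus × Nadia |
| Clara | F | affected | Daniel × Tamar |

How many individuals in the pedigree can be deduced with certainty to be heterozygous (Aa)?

Obligate heterozygotes: Leo is affected so carries A and received a from Nadia (aa), so Leo is Aa; Pavel is affected so carries A and received a from Nadia (aa), so Pavel is Aa; Leila is affected so carries A and received a from Nadia (aa), so Leila is Aa.
Every other individual is either homozygous by phenotype or has at least one consistent homozygous assignment, so the count is 3.

3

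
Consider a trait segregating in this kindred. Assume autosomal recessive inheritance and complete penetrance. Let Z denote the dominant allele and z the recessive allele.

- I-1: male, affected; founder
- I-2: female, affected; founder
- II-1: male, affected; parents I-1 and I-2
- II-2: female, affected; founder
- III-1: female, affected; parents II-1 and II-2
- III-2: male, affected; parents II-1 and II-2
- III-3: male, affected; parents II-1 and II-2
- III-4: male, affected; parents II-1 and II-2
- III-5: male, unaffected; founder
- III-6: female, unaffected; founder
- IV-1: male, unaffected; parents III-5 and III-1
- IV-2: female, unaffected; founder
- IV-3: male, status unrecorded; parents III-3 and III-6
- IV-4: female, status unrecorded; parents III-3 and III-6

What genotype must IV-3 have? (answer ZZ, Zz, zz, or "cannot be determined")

IV-3's phenotype is unrecorded, and no parent or child forces a single allele at both positions; consistent genotype assignments exist with IV-3 as Zz or zz.

cannot be determined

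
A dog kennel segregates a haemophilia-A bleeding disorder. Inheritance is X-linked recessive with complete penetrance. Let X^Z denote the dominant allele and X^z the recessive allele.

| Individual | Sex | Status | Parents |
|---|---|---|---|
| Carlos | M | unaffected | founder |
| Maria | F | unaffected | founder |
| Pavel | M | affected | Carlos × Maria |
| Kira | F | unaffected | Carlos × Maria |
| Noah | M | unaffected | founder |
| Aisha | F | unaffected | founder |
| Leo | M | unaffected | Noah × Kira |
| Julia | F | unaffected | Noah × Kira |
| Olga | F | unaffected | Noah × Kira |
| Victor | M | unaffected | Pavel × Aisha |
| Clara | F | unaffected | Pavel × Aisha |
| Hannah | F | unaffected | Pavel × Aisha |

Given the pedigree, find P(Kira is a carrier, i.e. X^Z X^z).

Carlos is unaffected, so Carlos is X^Z Y.
Maria is unaffected so carries Z and passed z to Pavel (X^z Y), so Maria is X^Z X^z.
Their cross gives offspring ratios 1/2 X^Z X^Z : 1/2 X^Z X^z. Conditioning on Kira being unaffected, P(X^Z X^z) = 1/2 / 1 = 1/2 before taking Kira's own offspring into account.
Noah is unaffected, so Noah is X^Z Y.
Now use Kira's offspring. Probability of each recorded status — unaffected son Leo: 1/2 if Kira is X^Z X^z, 1 if X^Z X^Z. (Julia, Olga: equally likely either way, so uninformative.)
Bayes: P(X^Z X^z) = 1/2·1/2 / (1/2·1/2 + 1/2·1) = 1/3.

1/3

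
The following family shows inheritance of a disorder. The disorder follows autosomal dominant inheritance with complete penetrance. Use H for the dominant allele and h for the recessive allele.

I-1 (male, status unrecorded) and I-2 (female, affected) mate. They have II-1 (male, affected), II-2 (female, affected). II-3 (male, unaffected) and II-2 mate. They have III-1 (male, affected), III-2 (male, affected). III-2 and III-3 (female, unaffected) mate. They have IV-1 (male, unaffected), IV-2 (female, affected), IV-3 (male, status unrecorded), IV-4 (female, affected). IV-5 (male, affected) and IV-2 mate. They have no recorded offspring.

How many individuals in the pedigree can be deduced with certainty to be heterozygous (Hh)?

Obligate heterozygotes: III-1 is affected so carries H and received h from II-3 (hh), so III-1 is Hh; III-2 is affected so carries H and received h from II-3 (hh), so III-2 is Hh; IV-2 is affected so carries H and received h from III-3 (hh), so IV-2 is Hh; IV-4 is affected so carries H and received h from III-3 (hh), so IV-4 is Hh.
Every other individual is either homozygous by phenotype or has at least one consistent homozygous assignment, so the count is 4.

4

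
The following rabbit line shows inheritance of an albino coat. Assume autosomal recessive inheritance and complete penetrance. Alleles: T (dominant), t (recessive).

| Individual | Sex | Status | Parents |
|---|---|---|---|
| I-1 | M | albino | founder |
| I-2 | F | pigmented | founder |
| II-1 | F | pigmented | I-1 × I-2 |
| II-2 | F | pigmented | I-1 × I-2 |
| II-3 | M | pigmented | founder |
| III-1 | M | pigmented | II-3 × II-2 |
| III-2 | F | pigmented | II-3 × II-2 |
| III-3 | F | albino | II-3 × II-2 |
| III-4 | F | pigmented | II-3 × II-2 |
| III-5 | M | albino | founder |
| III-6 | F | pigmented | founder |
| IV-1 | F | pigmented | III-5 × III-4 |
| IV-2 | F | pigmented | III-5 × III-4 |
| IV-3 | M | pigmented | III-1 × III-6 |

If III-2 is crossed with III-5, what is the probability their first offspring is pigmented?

2/3

II-3 is pigmented so carries T and passed t to III-3 (tt), so II-3 is Tt.
II-2 is pigmented so carries T and received t from I-1 (tt), so II-2 is Tt.
III-2 is a pigmented offspring of II-3 (Tt) × II-2 (Tt), whose cross gives 1/4 TT : 1/2 Tt : 1/4 tt; conditioning on being pigmented, III-2 is TT with probability 1/3, Tt with probability 2/3.
III-5 is albino, so III-5 is tt.
Summing over parental genotype combinations, P(offspring is pigmented) = 1/3·1 + 2/3·1/2 = 2/3.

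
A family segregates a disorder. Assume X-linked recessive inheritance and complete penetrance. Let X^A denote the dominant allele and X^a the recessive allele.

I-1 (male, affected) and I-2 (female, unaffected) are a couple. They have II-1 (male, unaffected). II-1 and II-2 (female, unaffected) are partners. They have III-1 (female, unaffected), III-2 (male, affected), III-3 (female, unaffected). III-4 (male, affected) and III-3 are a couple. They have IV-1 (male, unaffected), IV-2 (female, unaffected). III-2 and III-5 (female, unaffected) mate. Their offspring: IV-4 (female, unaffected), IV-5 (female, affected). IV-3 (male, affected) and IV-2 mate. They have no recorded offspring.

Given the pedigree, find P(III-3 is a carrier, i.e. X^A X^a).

1/5

II-1 is unaffected, so II-1 is X^A Y.
II-2 is unaffected so carries A and passed a to III-2 (X^a Y), so II-2 is X^A X^a.
Their cross gives offspring ratios 1/2 X^A X^A : 1/2 X^A X^a. Conditioning on III-3 being unaffected, P(X^A X^a) = 1/2 / 1 = 1/2 before taking III-3's own offspring into account.
III-4 is affected, so III-4 is X^a Y.
Now use III-3's offspring. Probability of each recorded status — unaffected son IV-1: 1/2 if III-3 is X^A X^a, 1 if X^A X^A; unaffected daughter IV-2: 1/2 if III-3 is X^A X^a, 1 if X^A X^A.
Bayes: P(X^A X^a) = 1/2·1/4 / (1/2·1/4 + 1/2·1) = 1/5.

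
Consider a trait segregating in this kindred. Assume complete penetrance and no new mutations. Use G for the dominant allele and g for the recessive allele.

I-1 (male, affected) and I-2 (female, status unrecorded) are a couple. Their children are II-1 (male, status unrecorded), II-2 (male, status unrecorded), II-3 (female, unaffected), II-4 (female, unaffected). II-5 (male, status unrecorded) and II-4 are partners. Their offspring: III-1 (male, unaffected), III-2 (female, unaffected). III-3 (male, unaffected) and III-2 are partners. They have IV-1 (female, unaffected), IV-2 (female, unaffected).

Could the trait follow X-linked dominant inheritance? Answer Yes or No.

Under X-linked dominant, II-3 (unaffected, female) cannot arise from I-1 (affected) × I-2 (unrecorded).

No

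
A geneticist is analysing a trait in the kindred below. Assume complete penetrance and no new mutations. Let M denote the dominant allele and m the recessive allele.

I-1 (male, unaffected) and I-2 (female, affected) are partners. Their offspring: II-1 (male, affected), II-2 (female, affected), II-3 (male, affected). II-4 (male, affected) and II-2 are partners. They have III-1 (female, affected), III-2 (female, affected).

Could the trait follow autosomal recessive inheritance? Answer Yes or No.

A consistent assignment under autosomal recessive exists: I-1 Mm, I-2 mm, II-1 mm, II-2 mm, II-3 mm, II-4 mm, III-1 mm, III-2 mm.
In this assignment every recorded phenotype matches its genotype and every non-founder's genotype is obtainable from its parents' genotypes, so the pedigree is consistent.

Yes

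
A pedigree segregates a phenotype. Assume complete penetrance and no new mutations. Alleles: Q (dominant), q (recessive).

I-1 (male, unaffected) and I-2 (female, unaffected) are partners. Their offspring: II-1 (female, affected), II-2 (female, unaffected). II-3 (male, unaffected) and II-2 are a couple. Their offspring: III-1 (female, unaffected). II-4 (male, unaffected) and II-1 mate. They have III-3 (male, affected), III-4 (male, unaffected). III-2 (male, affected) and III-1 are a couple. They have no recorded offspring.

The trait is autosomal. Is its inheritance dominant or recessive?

recessive

I-1 and I-2 are both unaffected yet have an affected child II-1. Under dominance, an affected child requires at least one affected parent, so the trait cannot be dominant.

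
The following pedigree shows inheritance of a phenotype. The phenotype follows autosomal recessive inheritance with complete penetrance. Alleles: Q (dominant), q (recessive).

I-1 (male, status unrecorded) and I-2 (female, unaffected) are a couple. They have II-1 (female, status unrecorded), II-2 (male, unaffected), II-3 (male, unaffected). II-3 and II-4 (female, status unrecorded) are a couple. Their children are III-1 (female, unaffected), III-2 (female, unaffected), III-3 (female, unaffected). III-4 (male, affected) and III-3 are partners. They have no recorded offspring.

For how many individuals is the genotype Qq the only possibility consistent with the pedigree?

No individual's genotype is forced to Qq by the pedigree, so the count is 0.

0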